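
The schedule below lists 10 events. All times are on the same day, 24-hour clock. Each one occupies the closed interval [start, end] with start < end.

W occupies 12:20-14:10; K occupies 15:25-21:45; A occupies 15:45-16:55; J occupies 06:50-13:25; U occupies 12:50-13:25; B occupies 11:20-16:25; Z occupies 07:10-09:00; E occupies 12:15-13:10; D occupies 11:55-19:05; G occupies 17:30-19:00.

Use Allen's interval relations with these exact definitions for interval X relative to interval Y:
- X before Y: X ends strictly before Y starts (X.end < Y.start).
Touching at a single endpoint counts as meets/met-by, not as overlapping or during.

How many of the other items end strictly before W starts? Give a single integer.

1

Target W = [12:20, 14:10].
A [15:45, 16:55] → after → no.
B [11:20, 16:25] → contains → no.
D [11:55, 19:05] → contains → no.
E [12:15, 13:10] → overlaps → no.
G [17:30, 19:00] → after → no.
J [06:50, 13:25] → overlaps → no.
K [15:25, 21:45] → after → no.
U [12:50, 13:25] → during → no.
Z [07:10, 09:00] → before → counts.
Total: 1.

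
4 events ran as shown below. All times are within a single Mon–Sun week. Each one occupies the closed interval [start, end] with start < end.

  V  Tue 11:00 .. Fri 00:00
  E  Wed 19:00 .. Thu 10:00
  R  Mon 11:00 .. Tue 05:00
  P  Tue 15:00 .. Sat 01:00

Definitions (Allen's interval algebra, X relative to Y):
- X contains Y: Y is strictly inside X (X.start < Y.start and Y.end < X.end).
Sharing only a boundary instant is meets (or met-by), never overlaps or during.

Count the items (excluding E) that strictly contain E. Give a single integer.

2

Target E = [Wed 19:00, Thu 10:00].
P [Tue 15:00, Sat 01:00] → contains → counts.
R [Mon 11:00, Tue 05:00] → before → no.
V [Tue 11:00, Fri 00:00] → contains → counts.
Total: 2.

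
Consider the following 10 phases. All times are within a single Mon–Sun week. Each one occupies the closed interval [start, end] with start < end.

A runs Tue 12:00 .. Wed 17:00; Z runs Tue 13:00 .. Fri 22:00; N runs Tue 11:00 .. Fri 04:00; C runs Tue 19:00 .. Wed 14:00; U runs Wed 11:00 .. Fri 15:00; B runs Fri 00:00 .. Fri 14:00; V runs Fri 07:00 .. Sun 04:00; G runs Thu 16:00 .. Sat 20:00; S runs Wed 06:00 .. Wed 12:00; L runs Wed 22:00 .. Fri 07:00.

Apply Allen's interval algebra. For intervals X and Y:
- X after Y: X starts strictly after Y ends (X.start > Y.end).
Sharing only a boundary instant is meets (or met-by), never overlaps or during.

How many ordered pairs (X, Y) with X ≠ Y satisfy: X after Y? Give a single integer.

13

Checking all 90 ordered pairs for relation 'after'; matching pairs in alphabetical order:
(B, A): B after A ✓
(B, C): B after C ✓
(B, S): B after S ✓
(G, A): G after A ✓
(G, C): G after C ✓
(G, S): G after S ✓
(L, A): L after A ✓
(L, C): L after C ✓
(L, S): L after S ✓
(V, A): V after A ✓
(V, C): V after C ✓
(V, N): V after N ✓
(V, S): V after S ✓
Count: 13.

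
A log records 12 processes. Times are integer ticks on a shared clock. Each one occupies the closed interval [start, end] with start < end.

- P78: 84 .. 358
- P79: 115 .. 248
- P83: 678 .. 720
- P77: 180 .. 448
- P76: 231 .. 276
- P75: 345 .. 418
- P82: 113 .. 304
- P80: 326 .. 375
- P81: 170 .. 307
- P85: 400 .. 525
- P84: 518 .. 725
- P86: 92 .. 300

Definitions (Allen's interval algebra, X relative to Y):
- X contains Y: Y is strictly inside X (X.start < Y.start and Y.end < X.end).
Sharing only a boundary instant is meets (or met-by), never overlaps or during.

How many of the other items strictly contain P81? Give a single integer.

1

Target P81 = [170, 307].
P75 [345, 418] → after → no.
P76 [231, 276] → during → no.
P77 [180, 448] → overlapped-by → no.
P78 [84, 358] → contains → counts.
P79 [115, 248] → overlaps → no.
P80 [326, 375] → after → no.
P82 [113, 304] → overlaps → no.
P83 [678, 720] → after → no.
P84 [518, 725] → after → no.
P85 [400, 525] → after → no.
P86 [92, 300] → overlaps → no.
Total: 1.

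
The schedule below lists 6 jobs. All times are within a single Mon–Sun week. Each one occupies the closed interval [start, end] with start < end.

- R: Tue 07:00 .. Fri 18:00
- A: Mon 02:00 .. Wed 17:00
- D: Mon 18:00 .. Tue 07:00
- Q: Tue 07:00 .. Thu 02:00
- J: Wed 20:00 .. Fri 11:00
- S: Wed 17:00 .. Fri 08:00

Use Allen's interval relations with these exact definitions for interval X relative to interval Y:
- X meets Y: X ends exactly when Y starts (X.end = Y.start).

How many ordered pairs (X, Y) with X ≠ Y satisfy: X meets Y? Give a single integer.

Checking all 30 ordered pairs for relation 'meets'; matching pairs in alphabetical order:
(A, S): A meets S ✓
(D, Q): D meets Q ✓
(D, R): D meets R ✓
Count: 3.

3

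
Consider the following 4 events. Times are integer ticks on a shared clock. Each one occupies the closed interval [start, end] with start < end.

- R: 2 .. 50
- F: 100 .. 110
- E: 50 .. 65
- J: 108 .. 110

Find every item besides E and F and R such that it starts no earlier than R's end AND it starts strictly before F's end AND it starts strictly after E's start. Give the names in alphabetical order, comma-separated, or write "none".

Conditions: its start is no earlier than R's end (X.start >= 50) AND its start is strictly before F's end (X.start < 110) AND its start is strictly after E's start (X.start > 50).
J: start 108 >= 50? ✓; start 108 < 110? ✓; start 108 > 50? ✓ → yes.
Result: J.

J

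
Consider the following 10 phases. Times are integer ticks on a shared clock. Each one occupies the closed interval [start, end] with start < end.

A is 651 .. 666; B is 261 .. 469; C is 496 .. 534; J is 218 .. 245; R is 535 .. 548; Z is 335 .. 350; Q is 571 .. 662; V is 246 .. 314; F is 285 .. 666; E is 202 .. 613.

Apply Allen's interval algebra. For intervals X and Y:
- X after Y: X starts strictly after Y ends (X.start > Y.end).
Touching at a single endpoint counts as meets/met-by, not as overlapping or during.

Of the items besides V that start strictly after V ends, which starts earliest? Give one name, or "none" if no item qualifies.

Z

Target V = [246, 314].
A [651, 666] → after → candidate.
B [261, 469] → overlapped-by → excluded.
C [496, 534] → after → candidate.
E [202, 613] → contains → excluded.
F [285, 666] → overlapped-by → excluded.
J [218, 245] → before → excluded.
Q [571, 662] → after → candidate.
R [535, 548] → after → candidate.
Z [335, 350] → after → candidate.
Among candidates, earliest start is 335 → Z.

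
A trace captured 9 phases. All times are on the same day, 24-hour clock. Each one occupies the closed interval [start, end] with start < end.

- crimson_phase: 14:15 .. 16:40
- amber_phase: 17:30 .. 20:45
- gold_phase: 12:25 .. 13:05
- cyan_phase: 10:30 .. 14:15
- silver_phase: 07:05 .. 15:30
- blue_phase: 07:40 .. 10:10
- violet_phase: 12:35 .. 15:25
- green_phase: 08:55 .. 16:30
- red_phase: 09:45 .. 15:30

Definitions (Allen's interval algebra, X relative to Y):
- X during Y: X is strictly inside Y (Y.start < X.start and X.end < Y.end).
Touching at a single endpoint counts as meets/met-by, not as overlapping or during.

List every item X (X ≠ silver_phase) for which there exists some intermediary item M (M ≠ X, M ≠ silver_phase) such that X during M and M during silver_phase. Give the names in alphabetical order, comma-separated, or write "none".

gold_phase

Target silver_phase = [07:05, 15:30].
Intermediaries M with M during silver_phase: blue_phase, cyan_phase, gold_phase, violet_phase.
Via blue_phase — items with X during blue_phase: none.
Via cyan_phase — items with X during cyan_phase: gold_phase.
Via gold_phase — items with X during gold_phase: none.
Via violet_phase — items with X during violet_phase: none.
Union: gold_phase.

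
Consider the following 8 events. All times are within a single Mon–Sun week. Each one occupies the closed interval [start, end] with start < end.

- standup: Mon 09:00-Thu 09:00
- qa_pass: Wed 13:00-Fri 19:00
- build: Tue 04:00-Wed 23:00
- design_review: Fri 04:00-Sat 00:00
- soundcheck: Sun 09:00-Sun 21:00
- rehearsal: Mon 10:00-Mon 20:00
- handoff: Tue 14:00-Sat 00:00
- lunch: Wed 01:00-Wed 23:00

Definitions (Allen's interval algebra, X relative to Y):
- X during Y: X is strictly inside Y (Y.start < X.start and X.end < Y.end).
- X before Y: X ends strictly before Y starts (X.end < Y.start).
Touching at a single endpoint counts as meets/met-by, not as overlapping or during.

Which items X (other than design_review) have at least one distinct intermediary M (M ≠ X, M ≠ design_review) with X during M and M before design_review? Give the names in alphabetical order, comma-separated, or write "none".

build, lunch, rehearsal

Target design_review = [Fri 04:00, Sat 00:00].
Intermediaries M with M before design_review: build, lunch, rehearsal, standup.
Via build — items with X during build: none.
Via lunch — items with X during lunch: none.
Via rehearsal — items with X during rehearsal: none.
Via standup — items with X during standup: build, lunch, rehearsal.
Union: build, lunch, rehearsal.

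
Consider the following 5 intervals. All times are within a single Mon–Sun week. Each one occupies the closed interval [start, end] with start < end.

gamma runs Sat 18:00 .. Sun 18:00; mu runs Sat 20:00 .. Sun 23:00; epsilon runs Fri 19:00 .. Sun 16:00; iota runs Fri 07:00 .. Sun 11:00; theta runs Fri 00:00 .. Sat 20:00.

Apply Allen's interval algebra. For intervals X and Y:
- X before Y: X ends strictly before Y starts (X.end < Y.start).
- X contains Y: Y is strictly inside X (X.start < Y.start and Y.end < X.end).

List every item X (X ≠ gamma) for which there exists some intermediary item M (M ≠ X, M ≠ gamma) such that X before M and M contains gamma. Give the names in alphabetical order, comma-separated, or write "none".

none

Target gamma = [Sat 18:00, Sun 18:00].
Intermediaries M with M contains gamma: none.
Union: none.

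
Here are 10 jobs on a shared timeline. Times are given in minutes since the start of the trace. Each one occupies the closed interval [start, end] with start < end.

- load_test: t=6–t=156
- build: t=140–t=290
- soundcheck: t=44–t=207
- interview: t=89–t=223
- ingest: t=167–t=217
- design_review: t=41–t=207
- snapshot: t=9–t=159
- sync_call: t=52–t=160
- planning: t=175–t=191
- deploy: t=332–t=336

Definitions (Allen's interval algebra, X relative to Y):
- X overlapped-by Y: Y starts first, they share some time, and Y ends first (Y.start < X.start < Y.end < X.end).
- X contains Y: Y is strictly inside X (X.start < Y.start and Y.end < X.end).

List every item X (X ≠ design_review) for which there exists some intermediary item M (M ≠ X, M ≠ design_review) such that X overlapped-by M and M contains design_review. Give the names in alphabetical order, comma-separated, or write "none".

none

Target design_review = [t=41, t=207].
Intermediaries M with M contains design_review: none.
Union: none.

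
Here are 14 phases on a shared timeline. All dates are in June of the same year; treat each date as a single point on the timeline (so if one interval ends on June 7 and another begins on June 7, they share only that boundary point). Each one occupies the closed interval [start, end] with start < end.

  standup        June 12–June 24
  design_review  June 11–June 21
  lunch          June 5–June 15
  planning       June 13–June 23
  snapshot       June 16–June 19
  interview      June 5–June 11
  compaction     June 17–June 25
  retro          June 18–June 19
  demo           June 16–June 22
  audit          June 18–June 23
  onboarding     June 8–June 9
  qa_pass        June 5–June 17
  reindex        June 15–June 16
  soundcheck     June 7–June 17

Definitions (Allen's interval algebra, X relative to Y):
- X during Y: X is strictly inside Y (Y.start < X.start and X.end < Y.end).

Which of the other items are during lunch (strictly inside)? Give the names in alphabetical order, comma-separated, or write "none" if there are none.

onboarding

Target lunch = [June 5, June 15].
audit [June 18, June 23] → after → no.
compaction [June 17, June 25] → after → no.
demo [June 16, June 22] → after → no.
design_review [June 11, June 21] → overlapped-by → no.
interview [June 5, June 11] → starts → no.
onboarding [June 8, June 9] → during → yes.
planning [June 13, June 23] → overlapped-by → no.
qa_pass [June 5, June 17] → started-by → no.
reindex [June 15, June 16] → met-by → no.
retro [June 18, June 19] → after → no.
snapshot [June 16, June 19] → after → no.
soundcheck [June 7, June 17] → overlapped-by → no.
standup [June 12, June 24] → overlapped-by → no.
Result: onboarding.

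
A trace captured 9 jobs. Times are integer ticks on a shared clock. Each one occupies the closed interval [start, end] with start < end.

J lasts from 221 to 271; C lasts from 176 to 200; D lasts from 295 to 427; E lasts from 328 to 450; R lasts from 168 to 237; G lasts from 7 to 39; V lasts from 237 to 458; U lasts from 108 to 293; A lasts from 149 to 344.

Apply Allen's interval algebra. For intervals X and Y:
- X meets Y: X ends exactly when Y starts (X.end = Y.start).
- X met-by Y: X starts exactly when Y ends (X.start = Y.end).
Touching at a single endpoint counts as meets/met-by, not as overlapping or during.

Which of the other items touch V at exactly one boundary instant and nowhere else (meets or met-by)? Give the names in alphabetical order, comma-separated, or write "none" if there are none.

R

Target V = [237, 458].
A [149, 344] → overlaps → no.
C [176, 200] → before → no.
D [295, 427] → during → no.
E [328, 450] → during → no.
G [7, 39] → before → no.
J [221, 271] → overlaps → no.
R [168, 237] → meets → yes.
U [108, 293] → overlaps → no.
Result: R.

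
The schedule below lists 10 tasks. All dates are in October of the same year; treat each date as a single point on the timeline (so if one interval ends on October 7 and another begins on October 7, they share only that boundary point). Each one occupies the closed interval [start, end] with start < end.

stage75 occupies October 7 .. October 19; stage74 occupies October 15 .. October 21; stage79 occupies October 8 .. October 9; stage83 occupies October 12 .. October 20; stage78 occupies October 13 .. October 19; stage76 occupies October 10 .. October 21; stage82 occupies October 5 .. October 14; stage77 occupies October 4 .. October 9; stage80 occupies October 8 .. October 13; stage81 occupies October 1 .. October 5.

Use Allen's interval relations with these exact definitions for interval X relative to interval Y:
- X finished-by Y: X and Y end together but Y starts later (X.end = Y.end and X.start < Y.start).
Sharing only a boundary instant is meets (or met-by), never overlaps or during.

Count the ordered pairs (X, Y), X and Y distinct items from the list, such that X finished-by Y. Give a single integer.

Checking all 90 ordered pairs for relation 'finished-by'; matching pairs in alphabetical order:
(stage75, stage78): stage75 finished-by stage78 ✓
(stage76, stage74): stage76 finished-by stage74 ✓
(stage77, stage79): stage77 finished-by stage79 ✓
Count: 3.

3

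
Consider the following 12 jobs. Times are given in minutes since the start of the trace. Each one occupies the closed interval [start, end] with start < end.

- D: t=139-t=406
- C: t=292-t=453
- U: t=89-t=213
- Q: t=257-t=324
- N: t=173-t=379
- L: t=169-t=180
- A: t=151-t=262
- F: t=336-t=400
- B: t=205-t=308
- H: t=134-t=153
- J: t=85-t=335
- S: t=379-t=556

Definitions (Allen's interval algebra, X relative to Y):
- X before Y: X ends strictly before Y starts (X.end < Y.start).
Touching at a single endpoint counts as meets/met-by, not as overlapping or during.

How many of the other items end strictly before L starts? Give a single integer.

1

Target L = [t=169, t=180].
A [t=151, t=262] → contains → no.
B [t=205, t=308] → after → no.
C [t=292, t=453] → after → no.
D [t=139, t=406] → contains → no.
F [t=336, t=400] → after → no.
H [t=134, t=153] → before → counts.
J [t=85, t=335] → contains → no.
N [t=173, t=379] → overlapped-by → no.
Q [t=257, t=324] → after → no.
S [t=379, t=556] → after → no.
U [t=89, t=213] → contains → no.
Total: 1.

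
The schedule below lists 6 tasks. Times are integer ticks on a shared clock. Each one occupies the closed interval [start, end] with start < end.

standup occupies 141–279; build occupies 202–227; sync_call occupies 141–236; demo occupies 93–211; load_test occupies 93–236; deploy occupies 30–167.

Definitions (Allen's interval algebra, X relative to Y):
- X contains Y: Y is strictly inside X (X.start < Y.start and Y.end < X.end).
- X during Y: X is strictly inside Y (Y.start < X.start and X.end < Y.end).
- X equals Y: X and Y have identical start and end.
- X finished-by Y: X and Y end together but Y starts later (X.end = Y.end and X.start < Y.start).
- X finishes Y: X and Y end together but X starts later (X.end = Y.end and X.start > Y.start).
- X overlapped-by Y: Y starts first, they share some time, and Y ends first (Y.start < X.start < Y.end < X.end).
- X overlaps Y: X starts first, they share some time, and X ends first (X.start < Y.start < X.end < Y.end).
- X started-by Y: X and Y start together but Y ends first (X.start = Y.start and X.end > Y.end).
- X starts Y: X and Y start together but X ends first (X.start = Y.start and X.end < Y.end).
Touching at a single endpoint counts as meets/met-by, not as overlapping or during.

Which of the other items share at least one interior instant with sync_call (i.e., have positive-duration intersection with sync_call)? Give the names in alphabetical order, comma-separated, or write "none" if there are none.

build, demo, deploy, load_test, standup

Target sync_call = [141, 236].
build [202, 227] → during → yes.
demo [93, 211] → overlaps → yes.
deploy [30, 167] → overlaps → yes.
load_test [93, 236] → finished-by → yes.
standup [141, 279] → started-by → yes.
Result: build, demo, deploy, load_test, standup.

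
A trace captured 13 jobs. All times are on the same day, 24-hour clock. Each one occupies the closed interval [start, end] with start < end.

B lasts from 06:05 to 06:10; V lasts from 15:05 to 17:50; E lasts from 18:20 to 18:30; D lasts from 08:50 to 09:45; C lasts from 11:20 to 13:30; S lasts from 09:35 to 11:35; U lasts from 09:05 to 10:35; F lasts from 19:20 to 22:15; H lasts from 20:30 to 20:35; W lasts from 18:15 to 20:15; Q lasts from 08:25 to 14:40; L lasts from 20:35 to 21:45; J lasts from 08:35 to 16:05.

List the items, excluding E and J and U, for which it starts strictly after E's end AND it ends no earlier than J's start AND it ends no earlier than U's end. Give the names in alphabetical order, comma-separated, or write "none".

F, H, L

Conditions: its start is strictly after E's end (X.start > 18:30) AND its end is no earlier than J's start (X.end >= 08:35) AND its end is no earlier than U's end (X.end >= 10:35).
B: start 06:05 > 18:30? ✗; end 06:10 >= 08:35? ✗; end 06:10 >= 10:35? ✗ → no.
C: start 11:20 > 18:30? ✗; end 13:30 >= 08:35? ✓; end 13:30 >= 10:35? ✓ → no.
D: start 08:50 > 18:30? ✗; end 09:45 >= 08:35? ✓; end 09:45 >= 10:35? ✗ → no.
F: start 19:20 > 18:30? ✓; end 22:15 >= 08:35? ✓; end 22:15 >= 10:35? ✓ → yes.
H: start 20:30 > 18:30? ✓; end 20:35 >= 08:35? ✓; end 20:35 >= 10:35? ✓ → yes.
L: start 20:35 > 18:30? ✓; end 21:45 >= 08:35? ✓; end 21:45 >= 10:35? ✓ → yes.
Q: start 08:25 > 18:30? ✗; end 14:40 >= 08:35? ✓; end 14:40 >= 10:35? ✓ → no.
S: start 09:35 > 18:30? ✗; end 11:35 >= 08:35? ✓; end 11:35 >= 10:35? ✓ → no.
V: start 15:05 > 18:30? ✗; end 17:50 >= 08:35? ✓; end 17:50 >= 10:35? ✓ → no.
W: start 18:15 > 18:30? ✗; end 20:15 >= 08:35? ✓; end 20:15 >= 10:35? ✓ → no.
Result: F, H, L.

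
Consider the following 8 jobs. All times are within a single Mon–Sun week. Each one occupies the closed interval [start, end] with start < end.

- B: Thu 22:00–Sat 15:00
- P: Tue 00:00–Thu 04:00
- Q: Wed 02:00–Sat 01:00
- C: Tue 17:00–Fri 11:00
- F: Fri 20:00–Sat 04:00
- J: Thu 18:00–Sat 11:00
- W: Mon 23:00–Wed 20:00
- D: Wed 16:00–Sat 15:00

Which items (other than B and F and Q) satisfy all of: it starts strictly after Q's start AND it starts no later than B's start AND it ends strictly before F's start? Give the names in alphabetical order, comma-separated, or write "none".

Conditions: its start is strictly after Q's start (X.start > Wed 02:00) AND its start is no later than B's start (X.start <= Thu 22:00) AND its end is strictly before F's start (X.end < Fri 20:00).
C: start Tue 17:00 > Wed 02:00? ✗; start Tue 17:00 <= Thu 22:00? ✓; end Fri 11:00 < Fri 20:00? ✓ → no.
D: start Wed 16:00 > Wed 02:00? ✓; start Wed 16:00 <= Thu 22:00? ✓; end Sat 15:00 < Fri 20:00? ✗ → no.
J: start Thu 18:00 > Wed 02:00? ✓; start Thu 18:00 <= Thu 22:00? ✓; end Sat 11:00 < Fri 20:00? ✗ → no.
P: start Tue 00:00 > Wed 02:00? ✗; start Tue 00:00 <= Thu 22:00? ✓; end Thu 04:00 < Fri 20:00? ✓ → no.
W: start Mon 23:00 > Wed 02:00? ✗; start Mon 23:00 <= Thu 22:00? ✓; end Wed 20:00 < Fri 20:00? ✓ → no.
Result: none.

none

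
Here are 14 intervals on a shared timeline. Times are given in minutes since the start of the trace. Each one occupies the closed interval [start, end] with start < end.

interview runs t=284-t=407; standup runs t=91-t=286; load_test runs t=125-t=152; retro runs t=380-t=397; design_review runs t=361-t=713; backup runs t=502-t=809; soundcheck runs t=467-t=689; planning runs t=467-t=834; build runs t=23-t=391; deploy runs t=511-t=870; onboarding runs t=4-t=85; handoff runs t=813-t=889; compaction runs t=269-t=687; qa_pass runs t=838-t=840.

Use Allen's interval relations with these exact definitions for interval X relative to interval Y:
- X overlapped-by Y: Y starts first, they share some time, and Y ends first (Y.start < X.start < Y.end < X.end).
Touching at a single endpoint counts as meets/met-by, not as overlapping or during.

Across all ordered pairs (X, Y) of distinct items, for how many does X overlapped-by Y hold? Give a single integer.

22

Checking all 182 ordered pairs for relation 'overlapped-by'; matching pairs in alphabetical order:
(backup, compaction): backup overlapped-by compaction ✓
(backup, design_review): backup overlapped-by design_review ✓
(backup, soundcheck): backup overlapped-by soundcheck ✓
(build, onboarding): build overlapped-by onboarding ✓
(compaction, build): compaction overlapped-by build ✓
(compaction, standup): compaction overlapped-by standup ✓
(deploy, backup): deploy overlapped-by backup ✓
(deploy, compaction): deploy overlapped-by compaction ✓
(deploy, design_review): deploy overlapped-by design_review ✓
(deploy, planning): deploy overlapped-by planning ✓
(deploy, soundcheck): deploy overlapped-by soundcheck ✓
(design_review, build): design_review overlapped-by build ✓
(design_review, compaction): design_review overlapped-by compaction ✓
(design_review, interview): design_review overlapped-by interview ✓
(handoff, deploy): handoff overlapped-by deploy ✓
(handoff, planning): handoff overlapped-by planning ✓
(interview, build): interview overlapped-by build ✓
(interview, standup): interview overlapped-by standup ✓
(planning, compaction): planning overlapped-by compaction ✓
(planning, design_review): planning overlapped-by design_review ✓
(retro, build): retro overlapped-by build ✓
(soundcheck, compaction): soundcheck overlapped-by compaction ✓
Count: 22.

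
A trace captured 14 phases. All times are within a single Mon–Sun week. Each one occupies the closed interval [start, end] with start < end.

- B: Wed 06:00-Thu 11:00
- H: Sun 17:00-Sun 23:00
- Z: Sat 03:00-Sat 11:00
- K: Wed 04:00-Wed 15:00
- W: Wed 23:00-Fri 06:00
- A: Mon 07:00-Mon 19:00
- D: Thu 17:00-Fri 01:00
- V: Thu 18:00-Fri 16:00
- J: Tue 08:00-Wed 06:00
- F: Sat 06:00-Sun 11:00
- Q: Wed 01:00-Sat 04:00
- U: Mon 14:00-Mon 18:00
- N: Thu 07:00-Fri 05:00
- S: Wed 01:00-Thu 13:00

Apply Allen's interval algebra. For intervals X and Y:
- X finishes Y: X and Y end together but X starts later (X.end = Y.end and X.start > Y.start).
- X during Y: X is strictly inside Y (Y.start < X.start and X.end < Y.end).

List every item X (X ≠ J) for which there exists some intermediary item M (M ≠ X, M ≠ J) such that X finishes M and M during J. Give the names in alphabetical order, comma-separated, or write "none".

none

Target J = [Tue 08:00, Wed 06:00].
Intermediaries M with M during J: none.
Union: none.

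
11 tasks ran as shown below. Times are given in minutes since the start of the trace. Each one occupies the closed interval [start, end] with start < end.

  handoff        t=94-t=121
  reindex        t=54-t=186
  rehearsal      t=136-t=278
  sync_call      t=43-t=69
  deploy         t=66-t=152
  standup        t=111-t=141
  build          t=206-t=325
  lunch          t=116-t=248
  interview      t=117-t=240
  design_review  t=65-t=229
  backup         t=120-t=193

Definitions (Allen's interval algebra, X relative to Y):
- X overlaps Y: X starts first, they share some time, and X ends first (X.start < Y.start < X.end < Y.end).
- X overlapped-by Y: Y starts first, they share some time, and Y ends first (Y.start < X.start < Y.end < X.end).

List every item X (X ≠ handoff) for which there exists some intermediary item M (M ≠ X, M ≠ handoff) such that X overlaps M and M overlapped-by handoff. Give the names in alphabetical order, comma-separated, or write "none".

Target handoff = [t=94, t=121].
Intermediaries M with M overlapped-by handoff: backup, interview, lunch, standup.
Via backup — items with X overlaps backup: deploy, reindex, standup.
Via interview — items with X overlaps interview: deploy, design_review, reindex, standup.
Via lunch — items with X overlaps lunch: deploy, design_review, reindex, standup.
Via standup — items with X overlaps standup: none.
Union: deploy, design_review, reindex, standup.

deploy, design_review, reindex, standup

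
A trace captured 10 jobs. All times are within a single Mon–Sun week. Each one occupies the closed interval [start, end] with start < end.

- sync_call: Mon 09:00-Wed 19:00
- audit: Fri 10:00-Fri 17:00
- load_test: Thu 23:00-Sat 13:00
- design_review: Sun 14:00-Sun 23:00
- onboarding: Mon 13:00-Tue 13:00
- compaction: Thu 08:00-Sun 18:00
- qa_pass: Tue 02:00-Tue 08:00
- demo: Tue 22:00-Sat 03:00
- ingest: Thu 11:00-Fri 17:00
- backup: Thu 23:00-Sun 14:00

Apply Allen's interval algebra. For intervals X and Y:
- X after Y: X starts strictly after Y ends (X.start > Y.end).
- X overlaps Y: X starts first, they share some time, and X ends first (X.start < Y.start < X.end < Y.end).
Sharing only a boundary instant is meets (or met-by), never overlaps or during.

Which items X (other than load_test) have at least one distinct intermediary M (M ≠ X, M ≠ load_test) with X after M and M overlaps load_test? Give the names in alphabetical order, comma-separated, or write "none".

design_review

Target load_test = [Thu 23:00, Sat 13:00].
Intermediaries M with M overlaps load_test: demo, ingest.
Via demo — items with X after demo: design_review.
Via ingest — items with X after ingest: design_review.
Union: design_review.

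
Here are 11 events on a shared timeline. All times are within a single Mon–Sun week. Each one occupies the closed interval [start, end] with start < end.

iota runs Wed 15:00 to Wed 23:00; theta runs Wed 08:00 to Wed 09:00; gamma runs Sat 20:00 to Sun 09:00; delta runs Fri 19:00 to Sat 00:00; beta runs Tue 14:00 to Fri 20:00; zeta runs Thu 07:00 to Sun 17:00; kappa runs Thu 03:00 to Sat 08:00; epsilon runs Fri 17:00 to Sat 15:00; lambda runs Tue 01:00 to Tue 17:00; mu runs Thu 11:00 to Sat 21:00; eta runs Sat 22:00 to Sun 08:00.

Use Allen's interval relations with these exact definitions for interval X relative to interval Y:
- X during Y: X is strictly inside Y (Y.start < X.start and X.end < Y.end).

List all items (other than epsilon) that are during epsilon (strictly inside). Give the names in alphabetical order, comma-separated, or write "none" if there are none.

delta

Target epsilon = [Fri 17:00, Sat 15:00].
beta [Tue 14:00, Fri 20:00] → overlaps → no.
delta [Fri 19:00, Sat 00:00] → during → yes.
eta [Sat 22:00, Sun 08:00] → after → no.
gamma [Sat 20:00, Sun 09:00] → after → no.
iota [Wed 15:00, Wed 23:00] → before → no.
kappa [Thu 03:00, Sat 08:00] → overlaps → no.
lambda [Tue 01:00, Tue 17:00] → before → no.
mu [Thu 11:00, Sat 21:00] → contains → no.
theta [Wed 08:00, Wed 09:00] → before → no.
zeta [Thu 07:00, Sun 17:00] → contains → no.
Result: delta.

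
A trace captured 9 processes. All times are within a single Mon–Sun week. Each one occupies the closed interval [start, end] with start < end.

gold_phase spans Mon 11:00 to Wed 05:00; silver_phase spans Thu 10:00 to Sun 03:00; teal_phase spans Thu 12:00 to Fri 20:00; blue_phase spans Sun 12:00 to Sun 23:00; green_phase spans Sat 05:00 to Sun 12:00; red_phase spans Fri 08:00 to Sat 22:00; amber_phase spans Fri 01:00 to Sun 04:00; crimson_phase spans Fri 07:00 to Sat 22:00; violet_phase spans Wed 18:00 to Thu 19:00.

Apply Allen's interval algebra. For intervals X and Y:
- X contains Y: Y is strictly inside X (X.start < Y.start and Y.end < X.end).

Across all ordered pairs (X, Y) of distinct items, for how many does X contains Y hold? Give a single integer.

Checking all 72 ordered pairs for relation 'contains'; matching pairs in alphabetical order:
(amber_phase, crimson_phase): amber_phase contains crimson_phase ✓
(amber_phase, red_phase): amber_phase contains red_phase ✓
(silver_phase, crimson_phase): silver_phase contains crimson_phase ✓
(silver_phase, red_phase): silver_phase contains red_phase ✓
(silver_phase, teal_phase): silver_phase contains teal_phase ✓
Count: 5.

5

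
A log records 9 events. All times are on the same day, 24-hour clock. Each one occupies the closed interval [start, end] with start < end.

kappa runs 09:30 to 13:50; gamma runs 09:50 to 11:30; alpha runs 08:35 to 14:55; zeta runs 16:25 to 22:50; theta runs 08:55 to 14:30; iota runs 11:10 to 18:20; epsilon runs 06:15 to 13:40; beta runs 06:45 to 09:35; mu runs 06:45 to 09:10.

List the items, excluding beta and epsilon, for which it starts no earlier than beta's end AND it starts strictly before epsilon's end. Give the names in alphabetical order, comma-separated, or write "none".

gamma, iota

Conditions: its start is no earlier than beta's end (X.start >= 09:35) AND its start is strictly before epsilon's end (X.start < 13:40).
alpha: start 08:35 >= 09:35? ✗; start 08:35 < 13:40? ✓ → no.
gamma: start 09:50 >= 09:35? ✓; start 09:50 < 13:40? ✓ → yes.
iota: start 11:10 >= 09:35? ✓; start 11:10 < 13:40? ✓ → yes.
kappa: start 09:30 >= 09:35? ✗; start 09:30 < 13:40? ✓ → no.
mu: start 06:45 >= 09:35? ✗; start 06:45 < 13:40? ✓ → no.
theta: start 08:55 >= 09:35? ✗; start 08:55 < 13:40? ✓ → no.
zeta: start 16:25 >= 09:35? ✓; start 16:25 < 13:40? ✗ → no.
Result: gamma, iota.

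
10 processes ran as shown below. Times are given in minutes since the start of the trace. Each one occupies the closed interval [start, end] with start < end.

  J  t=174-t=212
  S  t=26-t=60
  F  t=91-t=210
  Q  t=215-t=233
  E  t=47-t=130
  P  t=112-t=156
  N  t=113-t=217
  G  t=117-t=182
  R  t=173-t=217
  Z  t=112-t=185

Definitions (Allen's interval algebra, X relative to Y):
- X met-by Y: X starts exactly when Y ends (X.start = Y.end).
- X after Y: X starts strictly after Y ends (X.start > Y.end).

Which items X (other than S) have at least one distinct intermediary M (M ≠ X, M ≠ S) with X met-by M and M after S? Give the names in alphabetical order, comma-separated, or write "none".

none

Target S = [t=26, t=60].
Intermediaries M with M after S: F, G, J, N, P, Q, R, Z.
Via F — items with X met-by F: none.
Via G — items with X met-by G: none.
Via J — items with X met-by J: none.
Via N — items with X met-by N: none.
Via P — items with X met-by P: none.
Via Q — items with X met-by Q: none.
Via R — items with X met-by R: none.
Via Z — items with X met-by Z: none.
Union: none.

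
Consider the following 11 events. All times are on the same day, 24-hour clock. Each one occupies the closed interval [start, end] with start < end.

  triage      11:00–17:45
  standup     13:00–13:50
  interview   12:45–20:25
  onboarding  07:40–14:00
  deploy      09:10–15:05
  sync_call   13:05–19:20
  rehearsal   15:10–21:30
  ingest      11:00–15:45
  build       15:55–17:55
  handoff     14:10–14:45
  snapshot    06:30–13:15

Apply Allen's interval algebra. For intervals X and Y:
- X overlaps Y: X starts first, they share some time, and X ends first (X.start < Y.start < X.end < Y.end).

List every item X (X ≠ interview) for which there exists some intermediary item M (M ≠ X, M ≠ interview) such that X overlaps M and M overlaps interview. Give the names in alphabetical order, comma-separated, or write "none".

deploy, onboarding, snapshot

Target interview = [12:45, 20:25].
Intermediaries M with M overlaps interview: deploy, ingest, onboarding, snapshot, triage.
Via deploy — items with X overlaps deploy: onboarding, snapshot.
Via ingest — items with X overlaps ingest: deploy, onboarding, snapshot.
Via onboarding — items with X overlaps onboarding: snapshot.
Via snapshot — items with X overlaps snapshot: none.
Via triage — items with X overlaps triage: deploy, onboarding, snapshot.
Union: deploy, onboarding, snapshot.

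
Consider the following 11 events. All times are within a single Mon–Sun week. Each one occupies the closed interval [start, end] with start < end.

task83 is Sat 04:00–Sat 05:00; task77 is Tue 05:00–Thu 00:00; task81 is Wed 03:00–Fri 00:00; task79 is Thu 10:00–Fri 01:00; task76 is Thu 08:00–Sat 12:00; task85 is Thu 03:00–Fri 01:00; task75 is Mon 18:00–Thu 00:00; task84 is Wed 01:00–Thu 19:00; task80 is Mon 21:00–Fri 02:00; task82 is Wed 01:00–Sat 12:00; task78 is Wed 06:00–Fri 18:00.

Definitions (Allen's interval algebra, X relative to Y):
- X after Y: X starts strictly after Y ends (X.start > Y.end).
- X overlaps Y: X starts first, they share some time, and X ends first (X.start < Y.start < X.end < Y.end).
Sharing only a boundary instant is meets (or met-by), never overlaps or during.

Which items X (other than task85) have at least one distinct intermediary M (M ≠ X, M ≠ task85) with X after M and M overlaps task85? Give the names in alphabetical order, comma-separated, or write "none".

task83

Target task85 = [Thu 03:00, Fri 01:00].
Intermediaries M with M overlaps task85: task81, task84.
Via task81 — items with X after task81: task83.
Via task84 — items with X after task84: task83.
Union: task83.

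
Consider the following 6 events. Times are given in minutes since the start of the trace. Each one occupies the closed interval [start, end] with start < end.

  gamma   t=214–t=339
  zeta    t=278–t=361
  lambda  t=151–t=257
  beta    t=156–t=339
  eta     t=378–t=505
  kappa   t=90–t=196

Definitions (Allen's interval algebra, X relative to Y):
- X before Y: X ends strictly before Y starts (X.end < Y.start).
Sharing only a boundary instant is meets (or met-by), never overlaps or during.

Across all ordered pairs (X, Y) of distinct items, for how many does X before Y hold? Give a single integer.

8

Checking all 30 ordered pairs for relation 'before'; matching pairs in alphabetical order:
(beta, eta): beta before eta ✓
(gamma, eta): gamma before eta ✓
(kappa, eta): kappa before eta ✓
(kappa, gamma): kappa before gamma ✓
(kappa, zeta): kappa before zeta ✓
(lambda, eta): lambda before eta ✓
(lambda, zeta): lambda before zeta ✓
(zeta, eta): zeta before eta ✓
Count: 8.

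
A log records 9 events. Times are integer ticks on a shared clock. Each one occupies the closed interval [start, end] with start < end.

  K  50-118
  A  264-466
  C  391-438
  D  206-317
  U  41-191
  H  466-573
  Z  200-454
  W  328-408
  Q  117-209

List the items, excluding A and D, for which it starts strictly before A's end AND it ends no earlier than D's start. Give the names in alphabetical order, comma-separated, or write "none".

Conditions: its start is strictly before A's end (X.start < 466) AND its end is no earlier than D's start (X.end >= 206).
C: start 391 < 466? ✓; end 438 >= 206? ✓ → yes.
H: start 466 < 466? ✗; end 573 >= 206? ✓ → no.
K: start 50 < 466? ✓; end 118 >= 206? ✗ → no.
Q: start 117 < 466? ✓; end 209 >= 206? ✓ → yes.
U: start 41 < 466? ✓; end 191 >= 206? ✗ → no.
W: start 328 < 466? ✓; end 408 >= 206? ✓ → yes.
Z: start 200 < 466? ✓; end 454 >= 206? ✓ → yes.
Result: C, Q, W, Z.

C, Q, W, Z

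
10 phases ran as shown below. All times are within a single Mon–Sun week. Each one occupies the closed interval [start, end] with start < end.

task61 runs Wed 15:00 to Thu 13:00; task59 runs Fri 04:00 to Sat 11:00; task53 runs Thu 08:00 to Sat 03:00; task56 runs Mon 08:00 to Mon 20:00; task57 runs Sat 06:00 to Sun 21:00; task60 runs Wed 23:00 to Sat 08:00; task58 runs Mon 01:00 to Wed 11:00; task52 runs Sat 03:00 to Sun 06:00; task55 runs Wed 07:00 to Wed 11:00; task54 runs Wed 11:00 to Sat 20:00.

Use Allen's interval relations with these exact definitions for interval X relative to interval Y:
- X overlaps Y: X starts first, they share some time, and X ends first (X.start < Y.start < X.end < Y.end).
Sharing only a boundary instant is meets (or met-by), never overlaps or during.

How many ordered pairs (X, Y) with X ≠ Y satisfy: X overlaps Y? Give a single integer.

Checking all 90 ordered pairs for relation 'overlaps'; matching pairs in alphabetical order:
(task52, task57): task52 overlaps task57 ✓
(task53, task59): task53 overlaps task59 ✓
(task54, task52): task54 overlaps task52 ✓
(task54, task57): task54 overlaps task57 ✓
(task59, task52): task59 overlaps task52 ✓
(task59, task57): task59 overlaps task57 ✓
(task60, task52): task60 overlaps task52 ✓
(task60, task57): task60 overlaps task57 ✓
(task60, task59): task60 overlaps task59 ✓
(task61, task53): task61 overlaps task53 ✓
(task61, task60): task61 overlaps task60 ✓
Count: 11.

11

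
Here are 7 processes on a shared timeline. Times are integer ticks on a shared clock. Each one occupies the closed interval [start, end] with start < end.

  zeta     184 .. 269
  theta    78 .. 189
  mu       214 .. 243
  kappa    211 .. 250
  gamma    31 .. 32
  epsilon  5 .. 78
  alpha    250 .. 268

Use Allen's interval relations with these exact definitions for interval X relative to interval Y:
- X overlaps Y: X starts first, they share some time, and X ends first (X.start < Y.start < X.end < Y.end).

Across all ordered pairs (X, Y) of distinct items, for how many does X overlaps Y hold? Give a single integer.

1

Checking all 42 ordered pairs for relation 'overlaps'; matching pairs in alphabetical order:
(theta, zeta): theta overlaps zeta ✓
Count: 1.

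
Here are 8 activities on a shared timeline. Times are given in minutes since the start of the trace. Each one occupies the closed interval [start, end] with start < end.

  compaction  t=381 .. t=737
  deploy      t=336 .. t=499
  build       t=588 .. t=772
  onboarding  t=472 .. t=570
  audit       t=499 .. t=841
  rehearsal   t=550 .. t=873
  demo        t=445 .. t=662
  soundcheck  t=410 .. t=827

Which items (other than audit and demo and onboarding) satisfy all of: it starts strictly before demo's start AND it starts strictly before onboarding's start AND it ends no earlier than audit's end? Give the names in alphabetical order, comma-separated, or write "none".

none

Conditions: its start is strictly before demo's start (X.start < t=445) AND its start is strictly before onboarding's start (X.start < t=472) AND its end is no earlier than audit's end (X.end >= t=841).
build: start t=588 < t=445? ✗; start t=588 < t=472? ✗; end t=772 >= t=841? ✗ → no.
compaction: start t=381 < t=445? ✓; start t=381 < t=472? ✓; end t=737 >= t=841? ✗ → no.
deploy: start t=336 < t=445? ✓; start t=336 < t=472? ✓; end t=499 >= t=841? ✗ → no.
rehearsal: start t=550 < t=445? ✗; start t=550 < t=472? ✗; end t=873 >= t=841? ✓ → no.
soundcheck: start t=410 < t=445? ✓; start t=410 < t=472? ✓; end t=827 >= t=841? ✗ → no.
Result: none.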